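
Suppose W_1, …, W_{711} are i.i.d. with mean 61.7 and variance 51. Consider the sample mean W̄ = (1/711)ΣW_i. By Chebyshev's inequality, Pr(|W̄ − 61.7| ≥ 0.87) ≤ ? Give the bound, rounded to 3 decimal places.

Var(W̄) = Var(W_i)/n = 51/711 = 0.07173.
Chebyshev: Pr(|W̄ − 61.7| ≥ 0.87) ≤ Var(W̄)/(0.87)² = 51/(711·0.87²) = 0.0948.

0.095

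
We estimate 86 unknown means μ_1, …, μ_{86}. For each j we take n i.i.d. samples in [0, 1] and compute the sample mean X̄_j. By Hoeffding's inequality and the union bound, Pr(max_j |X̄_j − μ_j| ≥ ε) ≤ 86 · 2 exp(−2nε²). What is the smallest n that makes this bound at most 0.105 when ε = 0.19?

103

Need 2·86·exp(−2nε²) ≤ 0.105, i.e. exp(−2nε²) ≤ 0.105/172.
So 2nε² ≥ ln(172/0.105) = 7.401289.
Hence n ≥ 7.401289/(2·0.19²) = 102.511.
The smallest integer n is 103.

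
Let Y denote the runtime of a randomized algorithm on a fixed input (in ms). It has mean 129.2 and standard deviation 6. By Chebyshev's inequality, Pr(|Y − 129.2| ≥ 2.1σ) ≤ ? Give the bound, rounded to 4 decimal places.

0.2268

Chebyshev: Pr(|Y − μ| ≥ t) ≤ Var(Y)/t².
Var(Y) = σ² = 6² = 36.
t = 2.1·6 = 12.6.
Bound = 36 / 158.76 = 0.2268.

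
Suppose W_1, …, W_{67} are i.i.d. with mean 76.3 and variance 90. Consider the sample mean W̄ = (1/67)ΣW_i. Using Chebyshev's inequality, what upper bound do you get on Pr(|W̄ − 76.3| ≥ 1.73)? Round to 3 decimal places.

Var(W̄) = Var(W_i)/n = 90/67 = 1.3433.
Chebyshev: Pr(|W̄ − 76.3| ≥ 1.73) ≤ Var(W̄)/(1.73)² = 90/(67·1.73²) = 0.4488.

0.449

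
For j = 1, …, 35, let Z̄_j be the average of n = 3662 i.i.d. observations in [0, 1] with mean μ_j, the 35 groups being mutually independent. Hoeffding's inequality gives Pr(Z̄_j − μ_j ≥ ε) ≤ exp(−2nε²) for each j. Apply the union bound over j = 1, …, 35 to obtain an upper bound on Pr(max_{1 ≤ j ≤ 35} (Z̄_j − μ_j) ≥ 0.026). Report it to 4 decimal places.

Per-experiment Hoeffding bound: exp(−2·3662·0.026²) = exp(−4.95102) = 0.0070762.
Union bound over 35 events: 35·0.0070762 = 0.24767.

0.2477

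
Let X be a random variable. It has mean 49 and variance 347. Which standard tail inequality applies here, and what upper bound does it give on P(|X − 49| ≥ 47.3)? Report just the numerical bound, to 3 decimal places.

Mean and variance are known, so Chebyshev's inequality applies.
Chebyshev: P(|X − μ| ≥ t) ≤ Var(X)/t².
Bound = 347 / 2237.29 = 0.1551.

0.155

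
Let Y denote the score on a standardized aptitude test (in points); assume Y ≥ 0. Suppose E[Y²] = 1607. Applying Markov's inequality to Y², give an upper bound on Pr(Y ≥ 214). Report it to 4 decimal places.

0.0351

Since Y ≥ 0, the event {Y ≥ 214} is the same as {Y² ≥ 45796}.
Markov's inequality applied to Y² gives Pr(Y² ≥ 45796) ≤ E[Y²]/45796 = 1607/45796 = 0.0351.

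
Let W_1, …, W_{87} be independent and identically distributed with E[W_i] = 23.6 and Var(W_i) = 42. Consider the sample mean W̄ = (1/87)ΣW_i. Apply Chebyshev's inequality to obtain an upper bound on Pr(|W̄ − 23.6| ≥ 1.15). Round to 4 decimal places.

Var(W̄) = Var(W_i)/n = 42/87 = 0.48276.
Chebyshev: Pr(|W̄ − 23.6| ≥ 1.15) ≤ Var(W̄)/(1.15)² = 42/(87·1.15²) = 0.3650.

0.3650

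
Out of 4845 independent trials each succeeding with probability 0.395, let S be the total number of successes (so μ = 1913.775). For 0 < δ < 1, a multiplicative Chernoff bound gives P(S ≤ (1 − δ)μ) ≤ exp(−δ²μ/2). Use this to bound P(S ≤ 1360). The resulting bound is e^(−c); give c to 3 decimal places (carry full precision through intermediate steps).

Write 1360 = (1 − δ)μ, so δ = 1 − 1360/1913.775 = 0.2893626…
Then the exponent is δ²μ/2 = (μ − 1360)²/(2μ) = 80.120900.

80.121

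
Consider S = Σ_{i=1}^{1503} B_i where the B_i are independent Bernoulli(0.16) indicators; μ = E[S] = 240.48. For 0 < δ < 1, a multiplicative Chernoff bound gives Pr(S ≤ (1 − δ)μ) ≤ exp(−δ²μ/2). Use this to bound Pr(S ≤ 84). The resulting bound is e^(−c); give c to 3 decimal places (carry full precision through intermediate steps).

50.911

Write 84 = (1 − δ)μ, so δ = 1 − 84/240.48 = 0.6506986…
Then the exponent is δ²μ/2 = (μ − 84)²/(2μ) = 50.910659.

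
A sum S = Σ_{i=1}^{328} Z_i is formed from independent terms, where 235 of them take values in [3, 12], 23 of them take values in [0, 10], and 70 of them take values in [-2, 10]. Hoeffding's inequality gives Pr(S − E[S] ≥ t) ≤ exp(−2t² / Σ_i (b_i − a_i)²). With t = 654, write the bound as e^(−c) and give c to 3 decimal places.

Σ(b_i − a_i)² = 235·9² + 23·10² + 70·12² = 31415.
c = 2t² / 31415 = 2·654² / 31415 = 27.2300.

27.230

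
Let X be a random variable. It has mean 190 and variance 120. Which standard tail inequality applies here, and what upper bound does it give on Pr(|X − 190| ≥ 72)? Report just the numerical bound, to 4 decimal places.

0.0231

Mean and variance are known, so Chebyshev's inequality applies.
Chebyshev: Pr(|X − μ| ≥ t) ≤ Var(X)/t².
Bound = 120 / 5184 = 0.0231.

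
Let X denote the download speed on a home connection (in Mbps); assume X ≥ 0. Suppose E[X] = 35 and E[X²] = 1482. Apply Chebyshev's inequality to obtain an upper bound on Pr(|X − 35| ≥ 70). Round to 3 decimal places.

Var(X) = E[X²] − (E[X])² = 1482 − 1225 = 257.
Chebyshev's inequality: Pr(|X − μ| ≥ t) ≤ Var(X)/t² = 257/4900 = 0.0524.

0.052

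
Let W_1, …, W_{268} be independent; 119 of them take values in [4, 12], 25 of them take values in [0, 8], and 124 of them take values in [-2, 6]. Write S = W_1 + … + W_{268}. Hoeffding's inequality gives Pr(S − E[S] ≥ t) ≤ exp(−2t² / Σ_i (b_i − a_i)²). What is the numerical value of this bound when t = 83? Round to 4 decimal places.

Σ(b_i − a_i)² = 119·8² + 25·8² + 124·8² = 17152.
Exponent = 2·83² / 17152 = 0.80329.
Bound = exp(−0.80329) = 0.44785.

0.4479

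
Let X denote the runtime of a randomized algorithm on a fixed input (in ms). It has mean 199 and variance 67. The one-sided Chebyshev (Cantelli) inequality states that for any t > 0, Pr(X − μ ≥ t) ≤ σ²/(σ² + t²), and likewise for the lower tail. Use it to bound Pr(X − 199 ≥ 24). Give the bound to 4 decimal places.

0.1042

Here σ² = 67 and t = 24, so σ² + t² = 643.
Cantelli's bound: 67/643 = 0.1042.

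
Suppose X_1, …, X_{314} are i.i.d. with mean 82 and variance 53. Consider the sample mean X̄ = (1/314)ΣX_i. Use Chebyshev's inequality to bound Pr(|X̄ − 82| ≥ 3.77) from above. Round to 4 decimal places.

0.0119

Var(X̄) = Var(X_i)/n = 53/314 = 0.16879.
Chebyshev: Pr(|X̄ − 82| ≥ 3.77) ≤ Var(X̄)/(3.77)² = 53/(314·3.77²) = 0.0119.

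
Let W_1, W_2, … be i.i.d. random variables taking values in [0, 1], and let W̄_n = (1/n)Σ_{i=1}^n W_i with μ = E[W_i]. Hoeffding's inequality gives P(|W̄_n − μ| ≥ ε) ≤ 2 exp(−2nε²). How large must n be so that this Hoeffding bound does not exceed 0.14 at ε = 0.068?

Require 2·exp(−2nε²) ≤ 0.14, i.e. 2nε² ≥ ln(2/0.14) = 2.659260.
So n ≥ 2.659260 / (2·0.068²) = 287.550.
The smallest integer n is 288.

288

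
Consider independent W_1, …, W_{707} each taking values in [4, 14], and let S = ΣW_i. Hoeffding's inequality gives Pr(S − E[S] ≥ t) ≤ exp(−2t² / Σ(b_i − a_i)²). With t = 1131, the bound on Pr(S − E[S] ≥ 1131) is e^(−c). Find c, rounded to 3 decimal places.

Σ(b_i − a_i)² = 707·(10)² = 70700.
c = 2t²/70700 = 2·1131²/70700 = 36.1856.

36.186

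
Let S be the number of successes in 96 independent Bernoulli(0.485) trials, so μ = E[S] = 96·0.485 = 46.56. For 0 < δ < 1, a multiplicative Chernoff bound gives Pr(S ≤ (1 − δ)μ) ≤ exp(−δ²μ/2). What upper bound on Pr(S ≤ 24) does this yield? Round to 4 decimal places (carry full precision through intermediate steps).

0.0042

Write 24 = (1 − δ)μ, so δ = 1 − 24/46.56 = 0.4845361…
Then the exponent is δ²μ/2 = (μ − 24)²/(2μ) = 5.465567.
Bound = exp(−5.465567) = 0.00423.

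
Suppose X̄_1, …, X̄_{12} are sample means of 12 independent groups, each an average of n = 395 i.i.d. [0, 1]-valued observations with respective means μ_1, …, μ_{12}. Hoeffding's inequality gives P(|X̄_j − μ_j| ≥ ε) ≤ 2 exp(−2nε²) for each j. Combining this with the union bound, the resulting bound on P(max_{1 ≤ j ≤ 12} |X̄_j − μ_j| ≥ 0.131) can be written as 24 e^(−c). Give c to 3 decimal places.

Union bound over the 12 events: P(max_{1 ≤ j ≤ 12} |X̄_j − μ_j| ≥ 0.131) ≤ 12·2·exp(−2nε²) = 24 exp(−2·395·0.131²).
So c = 2·395·0.131² = 13.5572.

13.557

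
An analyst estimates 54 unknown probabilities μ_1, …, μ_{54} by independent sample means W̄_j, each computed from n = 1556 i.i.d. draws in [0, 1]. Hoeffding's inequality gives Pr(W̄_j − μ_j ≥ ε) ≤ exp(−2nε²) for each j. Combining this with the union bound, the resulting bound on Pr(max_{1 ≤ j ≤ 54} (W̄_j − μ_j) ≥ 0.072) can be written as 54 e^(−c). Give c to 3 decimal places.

16.133

Union bound over the 54 events: Pr(max_{1 ≤ j ≤ 54} (W̄_j − μ_j) ≥ 0.072) ≤ 54·exp(−2nε²) = 54 exp(−2·1556·0.072²).
So c = 2·1556·0.072² = 16.1326.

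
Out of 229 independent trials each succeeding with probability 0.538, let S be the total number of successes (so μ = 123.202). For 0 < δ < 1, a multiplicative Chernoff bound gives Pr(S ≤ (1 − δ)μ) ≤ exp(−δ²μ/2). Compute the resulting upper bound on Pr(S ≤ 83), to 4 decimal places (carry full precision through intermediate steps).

0.0014

Write 83 = (1 − δ)μ, so δ = 1 − 83/123.202 = 0.3263096…
Then the exponent is δ²μ/2 = (μ − 83)²/(2μ) = 6.559150.
Bound = exp(−6.559150) = 0.00142.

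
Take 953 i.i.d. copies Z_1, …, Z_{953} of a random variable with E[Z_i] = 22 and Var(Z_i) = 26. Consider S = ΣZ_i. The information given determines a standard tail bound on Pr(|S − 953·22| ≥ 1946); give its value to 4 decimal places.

0.0065

With mean and variance of each term known, Chebyshev's inequality bounds the deviation of the sum (or sample mean).
Var(S) = n·Var(Z_i) = 953·26 = 24778.
Chebyshev: Pr(|S − 953·22| ≥ 1946) ≤ Var(S)/1946² = 24778/3786916 = 0.0065.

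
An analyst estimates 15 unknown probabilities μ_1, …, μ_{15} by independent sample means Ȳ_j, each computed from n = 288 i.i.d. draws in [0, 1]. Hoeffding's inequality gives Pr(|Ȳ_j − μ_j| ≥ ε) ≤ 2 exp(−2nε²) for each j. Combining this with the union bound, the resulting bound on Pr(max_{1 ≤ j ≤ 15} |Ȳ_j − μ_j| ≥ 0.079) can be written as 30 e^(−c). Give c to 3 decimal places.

3.595

Union bound over the 15 events: Pr(max_{1 ≤ j ≤ 15} |Ȳ_j − μ_j| ≥ 0.079) ≤ 15·2·exp(−2nε²) = 30 exp(−2·288·0.079²).
So c = 2·288·0.079² = 3.5948.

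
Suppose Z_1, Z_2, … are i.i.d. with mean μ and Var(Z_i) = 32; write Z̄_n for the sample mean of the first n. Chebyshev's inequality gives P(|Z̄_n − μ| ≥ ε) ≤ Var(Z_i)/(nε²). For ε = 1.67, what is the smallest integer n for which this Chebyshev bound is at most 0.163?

Require 32/(n·1.67²) ≤ 0.163, i.e. n ≥ 32/(0.163·1.67²) = 70.393.
The smallest integer n is 71.

71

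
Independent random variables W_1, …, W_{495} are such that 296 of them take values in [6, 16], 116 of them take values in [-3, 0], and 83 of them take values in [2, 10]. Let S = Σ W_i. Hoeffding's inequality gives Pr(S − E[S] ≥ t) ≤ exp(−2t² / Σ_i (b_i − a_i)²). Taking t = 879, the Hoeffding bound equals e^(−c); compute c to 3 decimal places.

42.977

Σ(b_i − a_i)² = 296·10² + 116·3² + 83·8² = 35956.
c = 2t² / 35956 = 2·879² / 35956 = 42.9770.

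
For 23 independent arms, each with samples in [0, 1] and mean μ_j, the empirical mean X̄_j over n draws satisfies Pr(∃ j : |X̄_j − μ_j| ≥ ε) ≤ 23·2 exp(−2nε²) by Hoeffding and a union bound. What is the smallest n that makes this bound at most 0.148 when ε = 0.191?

Need 2·23·exp(−2nε²) ≤ 0.148, i.e. exp(−2nε²) ≤ 0.148/46.
So 2nε² ≥ ln(46/0.148) = 5.739184.
Hence n ≥ 5.739184/(2·0.191²) = 78.660.
The smallest integer n is 79.

79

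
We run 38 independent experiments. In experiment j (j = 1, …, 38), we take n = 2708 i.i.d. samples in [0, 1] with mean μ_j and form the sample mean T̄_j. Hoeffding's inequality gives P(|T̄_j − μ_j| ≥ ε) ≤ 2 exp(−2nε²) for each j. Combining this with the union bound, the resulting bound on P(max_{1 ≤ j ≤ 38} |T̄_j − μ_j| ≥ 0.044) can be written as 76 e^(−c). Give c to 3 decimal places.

10.485

Union bound over the 38 events: P(max_{1 ≤ j ≤ 38} |T̄_j − μ_j| ≥ 0.044) ≤ 38·2·exp(−2nε²) = 76 exp(−2·2708·0.044²).
So c = 2·2708·0.044² = 10.4854.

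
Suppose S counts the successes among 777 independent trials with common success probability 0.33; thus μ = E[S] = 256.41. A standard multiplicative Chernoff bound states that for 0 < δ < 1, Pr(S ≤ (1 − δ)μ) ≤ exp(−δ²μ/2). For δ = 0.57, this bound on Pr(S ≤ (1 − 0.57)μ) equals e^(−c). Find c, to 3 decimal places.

c = δ²μ/2 = 0.57²·256.41/2 = 41.6538.

41.654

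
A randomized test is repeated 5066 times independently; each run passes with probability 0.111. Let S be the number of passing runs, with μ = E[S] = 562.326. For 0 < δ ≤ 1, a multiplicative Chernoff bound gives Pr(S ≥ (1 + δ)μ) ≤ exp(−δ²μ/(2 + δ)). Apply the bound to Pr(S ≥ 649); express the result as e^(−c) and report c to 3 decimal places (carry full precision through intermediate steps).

Write 649 = (1 + δ)μ, so δ = 649/562.326 − 1 = 0.1541348…
Then the exponent is δ²μ/(2 + δ) = (649 − μ)² / (μ·(2 + δ)) = 6.201784.

6.202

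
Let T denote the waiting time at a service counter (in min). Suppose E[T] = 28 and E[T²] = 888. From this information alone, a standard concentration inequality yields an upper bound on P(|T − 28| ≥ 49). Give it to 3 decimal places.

0.043

The first two moments determine the variance, so Chebyshev's inequality is the sharpest standard bound available.
Var(T) = E[T²] − (E[T])² = 888 − 784 = 104.
Chebyshev's inequality: P(|T − μ| ≥ t) ≤ Var(T)/t² = 104/2401 = 0.0433.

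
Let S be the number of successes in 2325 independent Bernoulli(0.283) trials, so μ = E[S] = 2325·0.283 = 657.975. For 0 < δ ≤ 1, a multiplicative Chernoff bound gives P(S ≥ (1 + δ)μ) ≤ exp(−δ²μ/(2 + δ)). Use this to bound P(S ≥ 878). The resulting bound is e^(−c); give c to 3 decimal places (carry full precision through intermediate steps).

Write 878 = (1 + δ)μ, so δ = 878/657.975 − 1 = 0.3343972…
Then the exponent is δ²μ/(2 + δ) = (878 − μ)² / (μ·(2 + δ)) = 31.518092.

31.518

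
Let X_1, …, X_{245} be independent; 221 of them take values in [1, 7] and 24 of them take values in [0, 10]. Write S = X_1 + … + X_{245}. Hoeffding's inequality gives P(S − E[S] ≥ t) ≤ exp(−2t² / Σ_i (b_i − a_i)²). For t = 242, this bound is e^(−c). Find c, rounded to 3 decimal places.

11.310

Σ(b_i − a_i)² = 221·6² + 24·10² = 10356.
c = 2t² / 10356 = 2·242² / 10356 = 11.3102.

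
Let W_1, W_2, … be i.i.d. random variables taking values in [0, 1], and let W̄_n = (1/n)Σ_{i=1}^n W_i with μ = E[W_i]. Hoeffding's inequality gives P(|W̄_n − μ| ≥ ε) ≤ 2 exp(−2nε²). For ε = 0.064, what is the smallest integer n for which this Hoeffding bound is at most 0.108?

Require 2·exp(−2nε²) ≤ 0.108, i.e. 2nε² ≥ ln(2/0.108) = 2.918771.
So n ≥ 2.918771 / (2·0.064²) = 356.295.
The smallest integer n is 357.

357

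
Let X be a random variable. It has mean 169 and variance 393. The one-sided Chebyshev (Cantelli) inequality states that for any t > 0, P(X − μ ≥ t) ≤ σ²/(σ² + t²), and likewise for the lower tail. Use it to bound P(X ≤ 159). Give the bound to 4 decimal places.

0.7972

Here σ² = 393 and t = 10, so σ² + t² = 493.
Cantelli's bound: 393/493 = 0.7972.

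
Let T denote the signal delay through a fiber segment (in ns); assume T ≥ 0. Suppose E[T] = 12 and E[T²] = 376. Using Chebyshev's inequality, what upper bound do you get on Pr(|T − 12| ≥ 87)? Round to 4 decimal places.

Var(T) = E[T²] − (E[T])² = 376 − 144 = 232.
Chebyshev's inequality: Pr(|T − μ| ≥ t) ≤ Var(T)/t² = 232/7569 = 0.0307.

0.0307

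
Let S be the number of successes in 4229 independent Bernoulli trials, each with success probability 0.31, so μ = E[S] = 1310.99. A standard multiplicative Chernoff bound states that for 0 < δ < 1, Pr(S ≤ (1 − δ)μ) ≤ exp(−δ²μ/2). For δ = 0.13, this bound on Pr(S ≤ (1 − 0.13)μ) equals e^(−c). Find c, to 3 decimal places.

c = δ²μ/2 = 0.13²·1310.99/2 = 11.0779.

11.078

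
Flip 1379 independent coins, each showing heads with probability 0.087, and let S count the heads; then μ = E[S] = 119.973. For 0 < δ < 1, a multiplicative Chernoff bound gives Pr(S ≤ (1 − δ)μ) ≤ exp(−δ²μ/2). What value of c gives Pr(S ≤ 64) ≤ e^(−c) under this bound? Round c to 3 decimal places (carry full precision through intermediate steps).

Write 64 = (1 − δ)μ, so δ = 1 − 64/119.973 = 0.4665466…
Then the exponent is δ²μ/2 = (μ − 64)²/(2μ) = 13.057008.

13.057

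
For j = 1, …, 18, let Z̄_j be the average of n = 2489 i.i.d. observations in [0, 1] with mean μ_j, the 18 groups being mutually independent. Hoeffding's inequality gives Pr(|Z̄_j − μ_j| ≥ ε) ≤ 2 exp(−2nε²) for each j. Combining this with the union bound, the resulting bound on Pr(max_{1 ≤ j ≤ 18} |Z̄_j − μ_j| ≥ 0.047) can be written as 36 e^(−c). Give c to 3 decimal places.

10.996

Union bound over the 18 events: Pr(max_{1 ≤ j ≤ 18} |Z̄_j − μ_j| ≥ 0.047) ≤ 18·2·exp(−2nε²) = 36 exp(−2·2489·0.047²).
So c = 2·2489·0.047² = 10.9964.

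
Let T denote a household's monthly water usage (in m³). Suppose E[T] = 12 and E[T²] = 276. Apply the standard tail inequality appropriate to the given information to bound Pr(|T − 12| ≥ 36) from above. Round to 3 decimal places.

The first two moments determine the variance, so Chebyshev's inequality is the sharpest standard bound available.
Var(T) = E[T²] − (E[T])² = 276 − 144 = 132.
Chebyshev's inequality: Pr(|T − μ| ≥ t) ≤ Var(T)/t² = 132/1296 = 0.1019.

0.102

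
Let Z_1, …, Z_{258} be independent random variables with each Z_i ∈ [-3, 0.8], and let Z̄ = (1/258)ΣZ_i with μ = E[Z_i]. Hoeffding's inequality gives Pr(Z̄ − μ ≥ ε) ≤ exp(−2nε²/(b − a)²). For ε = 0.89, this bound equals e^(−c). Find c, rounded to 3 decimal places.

c = 2nε²/(b − a)² = 2·258·0.89² / 3.8² = 28.3050.

28.305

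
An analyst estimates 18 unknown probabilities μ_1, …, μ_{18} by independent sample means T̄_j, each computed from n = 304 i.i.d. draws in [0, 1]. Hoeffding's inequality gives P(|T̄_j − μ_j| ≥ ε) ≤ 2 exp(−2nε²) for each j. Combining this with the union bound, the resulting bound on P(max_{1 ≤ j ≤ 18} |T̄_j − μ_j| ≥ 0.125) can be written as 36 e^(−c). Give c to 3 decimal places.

9.500

Union bound over the 18 events: P(max_{1 ≤ j ≤ 18} |T̄_j − μ_j| ≥ 0.125) ≤ 18·2·exp(−2nε²) = 36 exp(−2·304·0.125²).
So c = 2·304·0.125² = 9.5000.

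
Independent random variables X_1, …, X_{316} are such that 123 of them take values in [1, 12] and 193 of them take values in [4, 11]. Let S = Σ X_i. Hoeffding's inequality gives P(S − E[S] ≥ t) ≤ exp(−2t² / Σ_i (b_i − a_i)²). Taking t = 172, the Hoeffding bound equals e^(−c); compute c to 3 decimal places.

2.431

Σ(b_i − a_i)² = 123·11² + 193·7² = 24340.
c = 2t² / 24340 = 2·172² / 24340 = 2.4309.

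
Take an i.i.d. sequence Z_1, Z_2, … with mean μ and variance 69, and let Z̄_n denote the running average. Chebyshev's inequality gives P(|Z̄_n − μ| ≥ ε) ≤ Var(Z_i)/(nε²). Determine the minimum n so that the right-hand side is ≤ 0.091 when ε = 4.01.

48

Require 69/(n·4.01²) ≤ 0.091, i.e. n ≥ 69/(0.091·4.01²) = 47.154.
The smallest integer n is 48.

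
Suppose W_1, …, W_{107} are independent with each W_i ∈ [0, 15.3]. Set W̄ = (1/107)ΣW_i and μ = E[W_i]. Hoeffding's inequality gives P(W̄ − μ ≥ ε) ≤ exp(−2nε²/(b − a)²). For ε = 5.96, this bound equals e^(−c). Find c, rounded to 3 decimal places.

32.473

c = 2nε²/(b − a)² = 2·107·5.96² / 15.3² = 32.4731.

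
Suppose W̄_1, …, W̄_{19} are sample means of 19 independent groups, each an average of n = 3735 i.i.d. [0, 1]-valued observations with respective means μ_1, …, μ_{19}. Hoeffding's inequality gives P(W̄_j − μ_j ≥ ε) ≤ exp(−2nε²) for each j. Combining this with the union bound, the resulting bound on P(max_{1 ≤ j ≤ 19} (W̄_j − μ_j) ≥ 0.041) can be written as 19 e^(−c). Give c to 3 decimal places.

12.557

Union bound over the 19 events: P(max_{1 ≤ j ≤ 19} (W̄_j − μ_j) ≥ 0.041) ≤ 19·exp(−2nε²) = 19 exp(−2·3735·0.041²).
So c = 2·3735·0.041² = 12.5571.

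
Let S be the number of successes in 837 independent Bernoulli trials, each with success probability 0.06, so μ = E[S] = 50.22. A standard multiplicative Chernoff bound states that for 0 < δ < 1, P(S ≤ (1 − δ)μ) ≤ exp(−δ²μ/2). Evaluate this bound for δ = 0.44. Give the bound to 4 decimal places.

Exponent = δ²μ/2 = 0.44²·50.22/2 = 4.8613.
Bound = exp(−4.8613) = 0.00774.

0.0077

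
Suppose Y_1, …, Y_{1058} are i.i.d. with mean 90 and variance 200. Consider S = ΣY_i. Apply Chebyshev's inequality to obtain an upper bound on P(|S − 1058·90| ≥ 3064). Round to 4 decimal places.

Var(S) = n·Var(Y_i) = 1058·200 = 211600.
Chebyshev: P(|S − 1058·90| ≥ 3064) ≤ Var(S)/3064² = 211600/9388096 = 0.0225.

0.0225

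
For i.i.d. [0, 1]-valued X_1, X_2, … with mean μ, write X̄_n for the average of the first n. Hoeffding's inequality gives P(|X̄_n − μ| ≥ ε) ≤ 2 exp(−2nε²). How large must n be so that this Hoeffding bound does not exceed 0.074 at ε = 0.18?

Require 2·exp(−2nε²) ≤ 0.074, i.e. 2nε² ≥ ln(2/0.074) = 3.296837.
So n ≥ 3.296837 / (2·0.18²) = 50.877.
The smallest integer n is 51.

51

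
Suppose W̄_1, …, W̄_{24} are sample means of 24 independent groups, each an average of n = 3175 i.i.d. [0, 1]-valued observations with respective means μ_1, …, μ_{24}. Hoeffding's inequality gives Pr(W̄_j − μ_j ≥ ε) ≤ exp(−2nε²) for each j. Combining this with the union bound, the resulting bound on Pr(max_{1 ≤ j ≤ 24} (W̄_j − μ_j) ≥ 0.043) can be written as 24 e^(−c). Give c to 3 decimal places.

11.741

Union bound over the 24 events: Pr(max_{1 ≤ j ≤ 24} (W̄_j − μ_j) ≥ 0.043) ≤ 24·exp(−2nε²) = 24 exp(−2·3175·0.043²).
So c = 2·3175·0.043² = 11.7411.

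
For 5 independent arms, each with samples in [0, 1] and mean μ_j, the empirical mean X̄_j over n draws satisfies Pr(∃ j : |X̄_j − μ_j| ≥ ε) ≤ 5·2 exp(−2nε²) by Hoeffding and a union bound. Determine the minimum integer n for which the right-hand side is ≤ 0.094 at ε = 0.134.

Need 2·5·exp(−2nε²) ≤ 0.094, i.e. exp(−2nε²) ≤ 0.094/10.
So 2nε² ≥ ln(10/0.094) = 4.667046.
Hence n ≥ 4.667046/(2·0.134²) = 129.958.
The smallest integer n is 130.

130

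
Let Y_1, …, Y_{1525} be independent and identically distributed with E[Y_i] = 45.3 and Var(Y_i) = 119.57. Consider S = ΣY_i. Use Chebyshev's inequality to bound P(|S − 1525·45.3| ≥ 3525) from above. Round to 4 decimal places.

0.0147

Var(S) = n·Var(Y_i) = 1525·119.57 = 182344.25.
Chebyshev: P(|S − 1525·45.3| ≥ 3525) ≤ Var(S)/3525² = 182344.25/12425625 = 0.0147.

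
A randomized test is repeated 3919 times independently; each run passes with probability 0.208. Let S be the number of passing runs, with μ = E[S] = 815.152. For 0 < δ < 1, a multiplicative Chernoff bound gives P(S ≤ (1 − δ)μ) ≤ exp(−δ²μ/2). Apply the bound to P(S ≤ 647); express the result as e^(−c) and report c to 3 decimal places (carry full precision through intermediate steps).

17.343

Write 647 = (1 − δ)μ, so δ = 1 − 647/815.152 = 0.206283…
Then the exponent is δ²μ/2 = (μ − 647)²/(2μ) = 17.343450.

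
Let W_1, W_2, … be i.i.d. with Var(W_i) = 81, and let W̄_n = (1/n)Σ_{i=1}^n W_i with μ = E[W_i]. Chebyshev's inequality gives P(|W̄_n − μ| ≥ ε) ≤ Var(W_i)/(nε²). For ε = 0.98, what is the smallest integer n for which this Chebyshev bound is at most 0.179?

472

Require 81/(n·0.98²) ≤ 0.179, i.e. n ≥ 81/(0.179·0.98²) = 471.172.
The smallest integer n is 472.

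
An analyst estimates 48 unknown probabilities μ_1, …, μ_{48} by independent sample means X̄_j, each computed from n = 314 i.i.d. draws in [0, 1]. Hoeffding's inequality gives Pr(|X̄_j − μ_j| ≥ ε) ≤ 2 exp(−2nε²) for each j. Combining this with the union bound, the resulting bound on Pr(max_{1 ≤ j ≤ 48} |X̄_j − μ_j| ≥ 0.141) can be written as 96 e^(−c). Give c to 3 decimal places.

Union bound over the 48 events: Pr(max_{1 ≤ j ≤ 48} |X̄_j − μ_j| ≥ 0.141) ≤ 48·2·exp(−2nε²) = 96 exp(−2·314·0.141²).
So c = 2·314·0.141² = 12.4853.

12.485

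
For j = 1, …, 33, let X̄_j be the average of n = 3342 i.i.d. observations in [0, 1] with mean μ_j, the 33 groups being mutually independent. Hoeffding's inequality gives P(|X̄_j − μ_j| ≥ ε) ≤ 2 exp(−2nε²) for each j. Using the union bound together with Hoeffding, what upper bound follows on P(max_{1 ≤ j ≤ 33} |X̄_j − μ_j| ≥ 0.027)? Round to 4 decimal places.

Per-experiment Hoeffding bound: 2·exp(−2·3342·0.027²) = 2·exp(−4.87264) = 0.015306.
Union bound over 33 events: 33·0.015306 = 0.50511.

0.5051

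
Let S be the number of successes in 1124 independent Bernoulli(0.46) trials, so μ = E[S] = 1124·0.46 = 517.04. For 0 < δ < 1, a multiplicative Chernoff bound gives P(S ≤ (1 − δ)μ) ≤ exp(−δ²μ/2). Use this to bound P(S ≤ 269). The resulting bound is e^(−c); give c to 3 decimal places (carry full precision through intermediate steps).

59.496

Write 269 = (1 − δ)μ, so δ = 1 − 269/517.04 = 0.4797308…
Then the exponent is δ²μ/2 = (μ − 269)²/(2μ) = 59.496211.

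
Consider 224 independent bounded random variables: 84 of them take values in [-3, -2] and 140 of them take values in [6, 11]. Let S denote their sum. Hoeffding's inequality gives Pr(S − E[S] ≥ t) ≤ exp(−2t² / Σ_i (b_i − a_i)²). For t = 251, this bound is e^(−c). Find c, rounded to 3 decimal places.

Σ(b_i − a_i)² = 84·1² + 140·5² = 3584.
c = 2t² / 3584 = 2·251² / 3584 = 35.1568.

35.157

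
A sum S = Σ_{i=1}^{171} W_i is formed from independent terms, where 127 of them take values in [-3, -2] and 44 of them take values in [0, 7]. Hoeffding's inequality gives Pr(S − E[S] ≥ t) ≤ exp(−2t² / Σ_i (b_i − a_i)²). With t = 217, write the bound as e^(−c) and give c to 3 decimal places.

Σ(b_i − a_i)² = 127·1² + 44·7² = 2283.
c = 2t² / 2283 = 2·217² / 2283 = 41.2519.

41.252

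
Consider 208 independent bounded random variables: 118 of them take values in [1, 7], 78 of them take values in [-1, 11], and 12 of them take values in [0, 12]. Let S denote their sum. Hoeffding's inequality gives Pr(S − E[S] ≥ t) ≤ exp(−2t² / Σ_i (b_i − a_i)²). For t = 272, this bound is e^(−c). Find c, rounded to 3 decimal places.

Σ(b_i − a_i)² = 118·6² + 78·12² + 12·12² = 17208.
c = 2t² / 17208 = 2·272² / 17208 = 8.5988.

8.599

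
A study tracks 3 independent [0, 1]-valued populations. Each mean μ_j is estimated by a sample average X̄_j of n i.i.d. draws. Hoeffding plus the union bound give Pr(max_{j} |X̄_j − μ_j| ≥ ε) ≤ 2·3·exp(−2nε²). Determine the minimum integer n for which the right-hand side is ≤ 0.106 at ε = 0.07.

412

Need 2·3·exp(−2nε²) ≤ 0.106, i.e. exp(−2nε²) ≤ 0.106/6.
So 2nε² ≥ ln(6/0.106) = 4.036076.
Hence n ≥ 4.036076/(2·0.07²) = 411.844.
The smallest integer n is 412.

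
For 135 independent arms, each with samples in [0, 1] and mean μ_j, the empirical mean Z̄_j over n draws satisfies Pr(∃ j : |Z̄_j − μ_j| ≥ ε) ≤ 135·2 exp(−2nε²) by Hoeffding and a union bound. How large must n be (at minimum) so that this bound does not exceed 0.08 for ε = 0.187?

117

Need 2·135·exp(−2nε²) ≤ 0.08, i.e. exp(−2nε²) ≤ 0.08/270.
So 2nε² ≥ ln(270/0.08) = 8.124151.
Hence n ≥ 8.124151/(2·0.187²) = 116.162.
The smallest integer n is 117.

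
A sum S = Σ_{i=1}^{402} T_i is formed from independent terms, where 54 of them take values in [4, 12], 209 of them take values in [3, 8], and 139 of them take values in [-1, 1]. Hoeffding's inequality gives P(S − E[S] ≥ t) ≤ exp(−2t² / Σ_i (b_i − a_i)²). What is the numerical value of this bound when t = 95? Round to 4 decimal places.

Σ(b_i − a_i)² = 54·8² + 209·5² + 139·2² = 9237.
Exponent = 2·95² / 9237 = 1.95410.
Bound = exp(−1.95410) = 0.14169.

0.1417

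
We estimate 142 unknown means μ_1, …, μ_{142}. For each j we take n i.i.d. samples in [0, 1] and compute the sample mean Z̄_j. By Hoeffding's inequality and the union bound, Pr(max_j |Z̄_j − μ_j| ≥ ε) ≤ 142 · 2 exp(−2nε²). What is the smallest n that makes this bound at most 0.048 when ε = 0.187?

125

Need 2·142·exp(−2nε²) ≤ 0.048, i.e. exp(−2nε²) ≤ 0.048/284.
So 2nε² ≥ ln(284/0.048) = 8.685529.
Hence n ≥ 8.685529/(2·0.187²) = 124.189.
The smallest integer n is 125.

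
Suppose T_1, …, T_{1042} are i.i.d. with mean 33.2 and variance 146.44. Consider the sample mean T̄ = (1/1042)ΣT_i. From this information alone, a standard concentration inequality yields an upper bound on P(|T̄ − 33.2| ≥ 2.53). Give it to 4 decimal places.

0.0220

With mean and variance of each term known, Chebyshev's inequality bounds the deviation of the sum (or sample mean).
Var(T̄) = Var(T_i)/n = 146.44/1042 = 0.14054.
Chebyshev: P(|T̄ − 33.2| ≥ 2.53) ≤ Var(T̄)/(2.53)² = 146.44/(1042·2.53²) = 0.0220.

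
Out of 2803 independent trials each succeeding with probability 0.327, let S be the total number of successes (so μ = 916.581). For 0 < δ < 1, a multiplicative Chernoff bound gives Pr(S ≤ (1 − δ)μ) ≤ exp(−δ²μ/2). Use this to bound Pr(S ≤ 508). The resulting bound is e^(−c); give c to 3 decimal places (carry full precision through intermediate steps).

Write 508 = (1 − δ)μ, so δ = 1 − 508/916.581 = 0.4457664…
Then the exponent is δ²μ/2 = (μ − 508)²/(2μ) = 91.065838.

91.066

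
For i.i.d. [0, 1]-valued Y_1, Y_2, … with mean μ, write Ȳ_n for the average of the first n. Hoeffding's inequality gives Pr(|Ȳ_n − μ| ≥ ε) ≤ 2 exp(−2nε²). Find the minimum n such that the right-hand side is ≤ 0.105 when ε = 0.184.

44

Require 2·exp(−2nε²) ≤ 0.105, i.e. 2nε² ≥ ln(2/0.105) = 2.946942.
So n ≥ 2.946942 / (2·0.184²) = 43.522.
The smallest integer n is 44.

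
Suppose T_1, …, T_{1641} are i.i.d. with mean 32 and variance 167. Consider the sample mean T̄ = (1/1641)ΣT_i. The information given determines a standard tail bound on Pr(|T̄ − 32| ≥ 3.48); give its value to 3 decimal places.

0.008

With mean and variance of each term known, Chebyshev's inequality bounds the deviation of the sum (or sample mean).
Var(T̄) = Var(T_i)/n = 167/1641 = 0.10177.
Chebyshev: Pr(|T̄ − 32| ≥ 3.48) ≤ Var(T̄)/(3.48)² = 167/(1641·3.48²) = 0.0084.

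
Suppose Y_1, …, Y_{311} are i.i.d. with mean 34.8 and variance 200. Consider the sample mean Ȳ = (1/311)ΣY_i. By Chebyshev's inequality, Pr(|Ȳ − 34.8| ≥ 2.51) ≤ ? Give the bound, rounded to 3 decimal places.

Var(Ȳ) = Var(Y_i)/n = 200/311 = 0.64309.
Chebyshev: Pr(|Ȳ − 34.8| ≥ 2.51) ≤ Var(Ȳ)/(2.51)² = 200/(311·2.51²) = 0.1021.

0.102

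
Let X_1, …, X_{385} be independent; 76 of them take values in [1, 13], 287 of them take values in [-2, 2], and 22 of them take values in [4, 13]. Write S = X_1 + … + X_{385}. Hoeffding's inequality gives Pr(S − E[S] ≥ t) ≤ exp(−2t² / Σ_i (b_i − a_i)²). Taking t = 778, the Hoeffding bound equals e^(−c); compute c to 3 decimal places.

69.902

Σ(b_i − a_i)² = 76·12² + 287·4² + 22·9² = 17318.
c = 2t² / 17318 = 2·778² / 17318 = 69.9023.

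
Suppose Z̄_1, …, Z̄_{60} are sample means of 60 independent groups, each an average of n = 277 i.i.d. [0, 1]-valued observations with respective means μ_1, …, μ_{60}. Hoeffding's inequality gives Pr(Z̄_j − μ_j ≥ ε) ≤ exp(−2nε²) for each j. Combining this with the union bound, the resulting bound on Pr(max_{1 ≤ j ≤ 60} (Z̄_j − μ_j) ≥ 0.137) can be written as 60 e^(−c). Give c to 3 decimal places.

Union bound over the 60 events: Pr(max_{1 ≤ j ≤ 60} (Z̄_j − μ_j) ≥ 0.137) ≤ 60·exp(−2nε²) = 60 exp(−2·277·0.137²).
So c = 2·277·0.137² = 10.3980.

10.398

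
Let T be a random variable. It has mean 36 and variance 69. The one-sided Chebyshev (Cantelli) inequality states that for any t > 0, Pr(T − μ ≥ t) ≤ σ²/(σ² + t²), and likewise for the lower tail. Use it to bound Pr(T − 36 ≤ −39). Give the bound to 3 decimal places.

0.043

Here σ² = 69 and t = 39, so σ² + t² = 1590.
Cantelli's bound: 69/1590 = 0.0434.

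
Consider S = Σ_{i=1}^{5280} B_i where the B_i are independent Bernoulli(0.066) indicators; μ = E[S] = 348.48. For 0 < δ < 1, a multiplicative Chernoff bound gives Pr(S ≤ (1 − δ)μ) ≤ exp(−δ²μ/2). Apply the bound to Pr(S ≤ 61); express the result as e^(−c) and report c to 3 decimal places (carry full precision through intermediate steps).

118.579

Write 61 = (1 − δ)μ, so δ = 1 − 61/348.48 = 0.8249541…
Then the exponent is δ²μ/2 = (μ − 61)²/(2μ) = 118.578900.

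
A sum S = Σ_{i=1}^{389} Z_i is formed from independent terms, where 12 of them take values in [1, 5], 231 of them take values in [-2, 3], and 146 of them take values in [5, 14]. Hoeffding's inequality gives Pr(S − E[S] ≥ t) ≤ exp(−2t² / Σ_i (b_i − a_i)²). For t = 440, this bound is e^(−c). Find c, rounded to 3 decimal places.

21.761

Σ(b_i − a_i)² = 12·4² + 231·5² + 146·9² = 17793.
c = 2t² / 17793 = 2·440² / 17793 = 21.7614.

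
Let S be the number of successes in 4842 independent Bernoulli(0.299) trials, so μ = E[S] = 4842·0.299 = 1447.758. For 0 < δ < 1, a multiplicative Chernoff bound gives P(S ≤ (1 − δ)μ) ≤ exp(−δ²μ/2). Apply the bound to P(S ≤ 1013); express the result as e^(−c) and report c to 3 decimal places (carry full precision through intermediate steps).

65.278

Write 1013 = (1 − δ)μ, so δ = 1 − 1013/1447.758 = 0.3002974…
Then the exponent is δ²μ/2 = (μ − 1013)²/(2μ) = 65.278354.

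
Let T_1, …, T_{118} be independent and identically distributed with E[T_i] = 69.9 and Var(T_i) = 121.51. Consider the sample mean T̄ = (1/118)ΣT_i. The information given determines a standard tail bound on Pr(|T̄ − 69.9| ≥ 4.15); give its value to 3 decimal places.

With mean and variance of each term known, Chebyshev's inequality bounds the deviation of the sum (or sample mean).
Var(T̄) = Var(T_i)/n = 121.51/118 = 1.0297.
Chebyshev: Pr(|T̄ − 69.9| ≥ 4.15) ≤ Var(T̄)/(4.15)² = 121.51/(118·4.15²) = 0.0598.

0.060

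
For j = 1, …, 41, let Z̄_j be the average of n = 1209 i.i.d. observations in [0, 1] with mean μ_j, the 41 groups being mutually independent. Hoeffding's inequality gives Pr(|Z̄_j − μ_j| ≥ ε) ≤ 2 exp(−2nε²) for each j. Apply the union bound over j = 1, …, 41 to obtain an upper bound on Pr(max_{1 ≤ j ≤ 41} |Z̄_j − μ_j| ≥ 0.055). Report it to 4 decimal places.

Per-experiment Hoeffding bound: 2·exp(−2·1209·0.055²) = 2·exp(−7.31445) = 0.0013317.
Union bound over 41 events: 41·0.0013317 = 0.05460.

0.0546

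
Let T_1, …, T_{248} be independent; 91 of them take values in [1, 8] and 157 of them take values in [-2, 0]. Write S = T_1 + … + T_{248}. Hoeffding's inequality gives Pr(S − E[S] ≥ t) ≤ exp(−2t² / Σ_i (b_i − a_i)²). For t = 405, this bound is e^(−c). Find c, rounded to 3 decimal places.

Σ(b_i − a_i)² = 91·7² + 157·2² = 5087.
c = 2t² / 5087 = 2·405² / 5087 = 64.4879.

64.488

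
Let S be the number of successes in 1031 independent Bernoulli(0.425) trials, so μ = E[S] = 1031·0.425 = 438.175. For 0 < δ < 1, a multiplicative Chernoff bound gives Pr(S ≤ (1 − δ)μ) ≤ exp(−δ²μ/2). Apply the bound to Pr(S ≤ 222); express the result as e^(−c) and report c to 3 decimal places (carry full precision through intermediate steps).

Write 222 = (1 − δ)μ, so δ = 1 − 222/438.175 = 0.4933531…
Then the exponent is δ²μ/2 = (μ − 222)²/(2μ) = 53.325305.

53.325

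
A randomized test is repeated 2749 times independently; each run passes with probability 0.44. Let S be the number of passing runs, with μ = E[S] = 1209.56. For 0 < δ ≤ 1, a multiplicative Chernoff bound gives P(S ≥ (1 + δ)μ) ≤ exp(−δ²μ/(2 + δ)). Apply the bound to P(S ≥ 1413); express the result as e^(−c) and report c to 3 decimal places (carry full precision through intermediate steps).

15.781

Write 1413 = (1 + δ)μ, so δ = 1413/1209.56 − 1 = 0.1681934…
Then the exponent is δ²μ/(2 + δ) = (1413 − μ)² / (μ·(2 + δ)) = 15.781463.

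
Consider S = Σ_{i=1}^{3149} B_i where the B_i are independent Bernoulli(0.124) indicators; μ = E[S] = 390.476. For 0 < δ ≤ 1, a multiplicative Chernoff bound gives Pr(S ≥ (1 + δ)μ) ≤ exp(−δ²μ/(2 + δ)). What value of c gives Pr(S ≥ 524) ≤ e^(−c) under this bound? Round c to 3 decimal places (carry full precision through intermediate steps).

Write 524 = (1 + δ)μ, so δ = 524/390.476 − 1 = 0.3419519…
Then the exponent is δ²μ/(2 + δ) = (524 − μ)² / (μ·(2 + δ)) = 19.496038.

19.496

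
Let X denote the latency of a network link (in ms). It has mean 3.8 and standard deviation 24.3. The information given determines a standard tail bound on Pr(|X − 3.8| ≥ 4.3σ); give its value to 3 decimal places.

Mean and variance are known, so Chebyshev's inequality applies.
Chebyshev: Pr(|X − μ| ≥ t) ≤ Var(X)/t².
Var(X) = σ² = 24.3² = 590.49.
t = 4.3·24.3 = 104.49.
Bound = 590.49 / 10918.1601 = 0.0541.

0.054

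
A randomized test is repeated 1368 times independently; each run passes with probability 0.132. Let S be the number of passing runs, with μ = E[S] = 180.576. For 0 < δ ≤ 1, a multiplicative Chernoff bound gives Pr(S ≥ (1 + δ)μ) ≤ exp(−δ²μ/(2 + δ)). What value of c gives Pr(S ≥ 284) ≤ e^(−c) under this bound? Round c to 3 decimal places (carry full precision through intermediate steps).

23.024

Write 284 = (1 + δ)μ, so δ = 284/180.576 − 1 = 0.572745…
Then the exponent is δ²μ/(2 + δ) = (284 − μ)² / (μ·(2 + δ)) = 23.024271.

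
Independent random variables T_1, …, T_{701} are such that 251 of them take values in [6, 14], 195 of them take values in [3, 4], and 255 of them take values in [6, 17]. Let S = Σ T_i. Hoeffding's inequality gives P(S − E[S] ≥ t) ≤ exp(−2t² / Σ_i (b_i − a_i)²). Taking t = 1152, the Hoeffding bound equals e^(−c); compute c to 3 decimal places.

Σ(b_i − a_i)² = 251·8² + 195·1² + 255·11² = 47114.
c = 2t² / 47114 = 2·1152² / 47114 = 56.3359.

56.336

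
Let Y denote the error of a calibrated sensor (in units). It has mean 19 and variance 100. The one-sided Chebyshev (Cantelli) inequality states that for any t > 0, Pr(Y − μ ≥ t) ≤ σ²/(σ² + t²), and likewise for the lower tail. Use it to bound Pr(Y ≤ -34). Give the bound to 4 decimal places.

0.0344

Here σ² = 100 and t = 53, so σ² + t² = 2909.
Cantelli's bound: 100/2909 = 0.0344.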